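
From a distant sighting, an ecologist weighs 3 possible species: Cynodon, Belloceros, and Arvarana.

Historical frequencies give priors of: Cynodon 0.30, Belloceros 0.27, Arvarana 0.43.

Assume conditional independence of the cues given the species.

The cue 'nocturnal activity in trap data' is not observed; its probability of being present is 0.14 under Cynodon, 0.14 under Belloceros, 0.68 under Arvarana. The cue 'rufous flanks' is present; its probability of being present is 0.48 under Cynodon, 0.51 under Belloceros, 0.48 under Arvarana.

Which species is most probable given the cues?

Cynodon

For each hypothesis, the unnormalized posterior weight is prior × product of the cue likelihoods (using 1 − P(present | H) for each absent cue):
  Cynodon: 0.30 × (1 − 0.14) × 0.48 = 0.12384
  Belloceros: 0.27 × (1 − 0.14) × 0.51 = 0.11842
  Arvarana: 0.43 × (1 − 0.68) × 0.48 = 0.066048
The unnormalized weights sum to 0.30831.
P(Cynodon | evidence) ≈ 0.12384 / 0.30831 ≈ 0.402
P(Belloceros | evidence) ≈ 0.11842 / 0.30831 ≈ 0.384
P(Arvarana | evidence) ≈ 0.066048 / 0.30831 ≈ 0.214
The largest is 0.402, so Cynodon is most probable.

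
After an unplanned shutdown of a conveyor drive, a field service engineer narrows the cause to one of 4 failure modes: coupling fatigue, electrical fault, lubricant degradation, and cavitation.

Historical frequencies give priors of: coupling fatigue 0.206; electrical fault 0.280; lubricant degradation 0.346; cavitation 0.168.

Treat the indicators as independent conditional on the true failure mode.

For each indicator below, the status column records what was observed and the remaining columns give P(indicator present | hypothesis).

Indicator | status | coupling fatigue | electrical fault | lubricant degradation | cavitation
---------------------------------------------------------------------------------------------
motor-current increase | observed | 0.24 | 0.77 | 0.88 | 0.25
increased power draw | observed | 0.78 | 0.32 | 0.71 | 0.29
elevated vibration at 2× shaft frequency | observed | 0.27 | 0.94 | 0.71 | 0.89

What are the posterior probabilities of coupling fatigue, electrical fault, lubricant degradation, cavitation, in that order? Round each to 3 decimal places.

0.043, 0.271, 0.641, 0.045

For each hypothesis, the unnormalized posterior weight is prior × product of the indicator likelihoods:
  coupling fatigue: 0.206 × 0.24 × 0.78 × 0.27 = 0.010412
  electrical fault: 0.280 × 0.77 × 0.32 × 0.94 = 0.064852
  lubricant degradation: 0.346 × 0.88 × 0.71 × 0.71 = 0.15349
  cavitation: 0.168 × 0.25 × 0.29 × 0.89 = 0.01084
The unnormalized weights sum to 0.23959.
P(coupling fatigue | evidence) = 0.010412 / 0.23959 ≈ 0.043
P(electrical fault | evidence) = 0.064852 / 0.23959 ≈ 0.271
P(lubricant degradation | evidence) = 0.15349 / 0.23959 ≈ 0.641
P(cavitation | evidence) = 0.01084 / 0.23959 ≈ 0.045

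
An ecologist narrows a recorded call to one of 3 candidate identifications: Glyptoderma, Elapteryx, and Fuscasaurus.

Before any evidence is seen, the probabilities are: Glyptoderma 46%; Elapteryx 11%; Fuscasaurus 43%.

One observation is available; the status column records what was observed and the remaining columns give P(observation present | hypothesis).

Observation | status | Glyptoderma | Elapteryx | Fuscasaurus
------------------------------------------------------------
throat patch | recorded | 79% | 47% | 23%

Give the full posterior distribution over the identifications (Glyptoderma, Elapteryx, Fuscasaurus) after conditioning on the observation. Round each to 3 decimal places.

For each hypothesis, the unnormalized posterior weight is prior × likelihood:
  Glyptoderma: 0.46 × 0.79 = 0.3634
  Elapteryx: 0.11 × 0.47 = 0.0517
  Fuscasaurus: 0.43 × 0.23 = 0.0989
Normalizing constant Z = 0.3634 + 0.0517 + 0.0989 = 0.514.
P(Glyptoderma | evidence) = 0.3634 / 0.514 ≈ 0.707
P(Elapteryx | evidence) = 0.0517 / 0.514 ≈ 0.101
P(Fuscasaurus | evidence) = 0.0989 / 0.514 ≈ 0.192

0.707, 0.101, 0.192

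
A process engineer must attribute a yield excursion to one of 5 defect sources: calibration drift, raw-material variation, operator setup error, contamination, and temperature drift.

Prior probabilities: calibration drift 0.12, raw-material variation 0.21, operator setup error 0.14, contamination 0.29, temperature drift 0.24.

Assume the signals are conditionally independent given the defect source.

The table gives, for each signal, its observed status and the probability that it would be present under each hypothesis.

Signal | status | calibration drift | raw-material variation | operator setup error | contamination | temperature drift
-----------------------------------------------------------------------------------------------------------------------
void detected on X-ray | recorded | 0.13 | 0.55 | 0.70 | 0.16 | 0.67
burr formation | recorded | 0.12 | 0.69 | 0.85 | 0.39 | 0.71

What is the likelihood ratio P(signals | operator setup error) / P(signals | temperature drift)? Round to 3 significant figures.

1.25

Joint likelihood of the signal pattern under each hypothesis:
  operator setup error: 0.70 × 0.85 = 0.595
  temperature drift: 0.67 × 0.71 = 0.4757
Bayes factor = 0.595 / 0.4757 ≈ 1.25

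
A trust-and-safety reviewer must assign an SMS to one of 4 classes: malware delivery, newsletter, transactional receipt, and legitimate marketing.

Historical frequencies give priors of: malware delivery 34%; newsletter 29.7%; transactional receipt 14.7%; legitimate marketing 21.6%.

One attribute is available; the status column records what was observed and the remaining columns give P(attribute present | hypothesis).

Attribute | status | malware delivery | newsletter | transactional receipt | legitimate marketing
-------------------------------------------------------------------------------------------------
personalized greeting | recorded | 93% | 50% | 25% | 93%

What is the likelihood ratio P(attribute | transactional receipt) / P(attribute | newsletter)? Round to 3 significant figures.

0.500

The Bayes factor is the ratio of the two likelihoods.
  transactional receipt: 0.25
  newsletter: 0.5
Bayes factor = 0.25 / 0.5 ≈ 0.500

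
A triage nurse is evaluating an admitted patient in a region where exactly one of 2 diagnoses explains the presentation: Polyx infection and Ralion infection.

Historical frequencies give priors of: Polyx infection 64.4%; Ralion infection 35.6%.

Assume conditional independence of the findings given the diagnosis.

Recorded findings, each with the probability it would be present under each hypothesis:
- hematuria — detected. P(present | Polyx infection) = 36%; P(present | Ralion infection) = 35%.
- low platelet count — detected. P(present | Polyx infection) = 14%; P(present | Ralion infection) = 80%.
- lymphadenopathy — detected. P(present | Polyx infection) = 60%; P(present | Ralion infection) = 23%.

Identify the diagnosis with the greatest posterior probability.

Ralion infection

Multiply each prior by the joint likelihood of the evidence pattern:
  Polyx infection: 0.644 × 0.36 × 0.14 × 0.60 = 0.019475
  Ralion infection: 0.356 × 0.35 × 0.80 × 0.23 = 0.022926
The unnormalized weights sum to 0.042401.
P(Polyx infection | evidence) ≈ 0.019475 / 0.042401 ≈ 0.459
P(Ralion infection | evidence) ≈ 0.022926 / 0.042401 ≈ 0.541
The largest is 0.541, so Ralion infection is most probable.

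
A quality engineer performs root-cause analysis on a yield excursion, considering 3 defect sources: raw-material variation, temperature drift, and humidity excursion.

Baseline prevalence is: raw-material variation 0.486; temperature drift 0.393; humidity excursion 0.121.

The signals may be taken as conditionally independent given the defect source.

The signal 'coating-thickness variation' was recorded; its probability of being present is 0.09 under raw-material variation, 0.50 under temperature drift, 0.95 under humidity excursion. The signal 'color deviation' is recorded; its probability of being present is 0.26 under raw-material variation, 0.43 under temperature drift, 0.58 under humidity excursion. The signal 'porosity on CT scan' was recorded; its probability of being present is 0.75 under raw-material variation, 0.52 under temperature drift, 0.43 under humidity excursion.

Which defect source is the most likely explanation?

Multiply each prior by the joint likelihood of the signal pattern:
  raw-material variation: 0.486 × 0.09 × 0.26 × 0.75 = 0.0085293
  temperature drift: 0.393 × 0.50 × 0.43 × 0.52 = 0.043937
  humidity excursion: 0.121 × 0.95 × 0.58 × 0.43 = 0.028669
Normalizing constant Z = 0.0085293 + 0.043937 + 0.028669 = 0.081135.
P(raw-material variation | evidence) ≈ 0.0085293 / 0.081135 ≈ 0.105
P(temperature drift | evidence) ≈ 0.043937 / 0.081135 ≈ 0.542
P(humidity excursion | evidence) ≈ 0.028669 / 0.081135 ≈ 0.353
The largest is 0.542, so temperature drift is most probable.

temperature drift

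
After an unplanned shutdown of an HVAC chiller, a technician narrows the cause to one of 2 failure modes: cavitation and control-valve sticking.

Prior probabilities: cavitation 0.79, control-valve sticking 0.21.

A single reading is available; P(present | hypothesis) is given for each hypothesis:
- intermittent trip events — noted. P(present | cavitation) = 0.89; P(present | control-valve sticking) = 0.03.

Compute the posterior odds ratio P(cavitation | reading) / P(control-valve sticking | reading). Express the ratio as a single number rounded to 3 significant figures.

112

The normalizing constant cancels in an odds ratio, so compute prior × likelihood for the two hypotheses only:
  cavitation: 0.79 × 0.89 = 0.7031
  control-valve sticking: 0.21 × 0.03 = 0.0063
Posterior odds = 0.7031 / 0.0063 ≈ 112.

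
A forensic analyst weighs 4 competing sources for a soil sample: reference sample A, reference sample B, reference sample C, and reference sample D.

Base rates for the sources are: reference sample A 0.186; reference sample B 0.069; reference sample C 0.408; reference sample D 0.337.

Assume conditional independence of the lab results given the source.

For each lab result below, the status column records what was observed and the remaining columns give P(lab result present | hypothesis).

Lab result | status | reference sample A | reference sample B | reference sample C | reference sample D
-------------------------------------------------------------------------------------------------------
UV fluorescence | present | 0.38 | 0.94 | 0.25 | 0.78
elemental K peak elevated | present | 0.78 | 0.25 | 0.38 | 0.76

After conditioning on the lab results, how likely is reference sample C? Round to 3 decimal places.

0.125

Multiply each prior by the joint likelihood of the lab result pattern:
  reference sample A: 0.186 × 0.38 × 0.78 = 0.05513
  reference sample B: 0.069 × 0.94 × 0.25 = 0.016215
  reference sample C: 0.408 × 0.25 × 0.38 = 0.03876
  reference sample D: 0.337 × 0.78 × 0.76 = 0.19977
Marginal likelihood of the evidence = 0.30988.
P(reference sample C | evidence) = 0.03876 / 0.30988 ≈ 0.125.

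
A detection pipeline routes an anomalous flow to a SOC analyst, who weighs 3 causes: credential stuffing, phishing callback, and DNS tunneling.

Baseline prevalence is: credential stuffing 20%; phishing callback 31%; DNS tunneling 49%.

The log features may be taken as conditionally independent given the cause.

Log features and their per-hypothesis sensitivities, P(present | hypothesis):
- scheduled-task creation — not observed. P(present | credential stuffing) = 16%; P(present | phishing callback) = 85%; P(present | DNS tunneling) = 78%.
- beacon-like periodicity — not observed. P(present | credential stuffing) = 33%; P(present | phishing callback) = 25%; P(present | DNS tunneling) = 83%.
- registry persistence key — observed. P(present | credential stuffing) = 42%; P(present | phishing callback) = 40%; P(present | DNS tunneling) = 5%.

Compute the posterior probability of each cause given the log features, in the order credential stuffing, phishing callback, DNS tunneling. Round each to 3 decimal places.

0.761, 0.224, 0.015

For each hypothesis, the unnormalized posterior weight is prior × product of the log feature likelihoods (using 1 − P(present | H) for each absent log feature):
  credential stuffing: 0.20 × (1 − 0.16) × (1 − 0.33) × 0.42 = 0.047275
  phishing callback: 0.31 × (1 − 0.85) × (1 − 0.25) × 0.40 = 0.01395
  DNS tunneling: 0.49 × (1 − 0.78) × (1 − 0.83) × 0.05 = 0.0009163
Normalizing constant Z = 0.047275 + 0.01395 + 0.0009163 = 0.062142.
P(credential stuffing | evidence) = 0.047275 / 0.062142 ≈ 0.761
P(phishing callback | evidence) = 0.01395 / 0.062142 ≈ 0.224
P(DNS tunneling | evidence) = 0.0009163 / 0.062142 ≈ 0.015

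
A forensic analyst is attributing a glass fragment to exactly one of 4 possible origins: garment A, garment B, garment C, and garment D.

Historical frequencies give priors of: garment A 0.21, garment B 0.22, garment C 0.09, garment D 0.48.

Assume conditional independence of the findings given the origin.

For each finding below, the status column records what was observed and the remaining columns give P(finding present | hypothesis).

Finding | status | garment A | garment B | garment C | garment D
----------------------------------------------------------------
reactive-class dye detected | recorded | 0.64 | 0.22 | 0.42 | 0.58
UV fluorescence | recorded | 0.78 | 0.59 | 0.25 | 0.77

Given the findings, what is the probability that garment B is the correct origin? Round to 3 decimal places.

0.080

Multiply each prior by the joint likelihood of the evidence pattern:
  garment A: 0.21 × 0.64 × 0.78 = 0.10483
  garment B: 0.22 × 0.22 × 0.59 = 0.028556
  garment C: 0.09 × 0.42 × 0.25 = 0.00945
  garment D: 0.48 × 0.58 × 0.77 = 0.21437
The unnormalized weights sum to 0.35721.
P(garment B | evidence) = 0.028556 / 0.35721 ≈ 0.080.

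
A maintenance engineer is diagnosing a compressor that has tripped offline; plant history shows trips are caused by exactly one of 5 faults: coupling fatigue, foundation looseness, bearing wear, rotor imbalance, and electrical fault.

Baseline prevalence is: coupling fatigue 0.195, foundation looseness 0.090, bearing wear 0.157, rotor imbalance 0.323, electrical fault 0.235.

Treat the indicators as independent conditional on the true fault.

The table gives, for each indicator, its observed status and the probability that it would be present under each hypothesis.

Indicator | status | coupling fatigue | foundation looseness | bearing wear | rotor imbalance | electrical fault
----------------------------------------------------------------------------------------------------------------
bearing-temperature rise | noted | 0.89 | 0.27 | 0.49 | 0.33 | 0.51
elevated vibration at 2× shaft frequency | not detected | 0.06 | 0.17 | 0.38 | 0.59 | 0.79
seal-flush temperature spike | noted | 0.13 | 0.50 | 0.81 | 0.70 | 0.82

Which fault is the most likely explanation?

For each hypothesis, the unnormalized posterior weight is prior × product of the indicator likelihoods (using 1 − P(present | H) for each absent indicator):
  coupling fatigue: 0.195 × 0.89 × (1 − 0.06) × 0.13 = 0.021208
  foundation looseness: 0.090 × 0.27 × (1 − 0.17) × 0.50 = 0.010084
  bearing wear: 0.157 × 0.49 × (1 − 0.38) × 0.81 = 0.038634
  rotor imbalance: 0.323 × 0.33 × (1 − 0.59) × 0.70 = 0.030591
  electrical fault: 0.235 × 0.51 × (1 − 0.79) × 0.82 = 0.020638
Normalizing constant Z = 0.021208 + 0.010084 + 0.038634 + 0.030591 + 0.020638 = 0.12116.
P(coupling fatigue | evidence) ≈ 0.021208 / 0.12116 ≈ 0.175
P(foundation looseness | evidence) ≈ 0.010084 / 0.12116 ≈ 0.083
P(bearing wear | evidence) ≈ 0.038634 / 0.12116 ≈ 0.319
P(rotor imbalance | evidence) ≈ 0.030591 / 0.12116 ≈ 0.252
P(electrical fault | evidence) ≈ 0.020638 / 0.12116 ≈ 0.170
The largest is 0.319, so bearing wear is most probable.

bearing wear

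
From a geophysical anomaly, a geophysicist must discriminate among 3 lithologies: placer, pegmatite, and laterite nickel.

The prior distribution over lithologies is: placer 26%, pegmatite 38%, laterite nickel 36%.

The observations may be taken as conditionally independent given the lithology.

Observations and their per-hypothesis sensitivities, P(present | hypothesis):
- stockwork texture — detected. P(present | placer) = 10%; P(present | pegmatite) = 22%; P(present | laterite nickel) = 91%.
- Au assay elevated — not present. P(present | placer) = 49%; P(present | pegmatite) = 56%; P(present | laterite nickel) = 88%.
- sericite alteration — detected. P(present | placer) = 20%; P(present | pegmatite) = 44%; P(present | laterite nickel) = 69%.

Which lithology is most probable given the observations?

laterite nickel

By Bayes' rule with conditional independence, the unnormalized weight for each hypothesis is prior × ∏ likelihoods (using 1 − P(present | H) for each absent observation):
  placer: 0.26 × 0.10 × (1 − 0.49) × 0.20 = 0.002652
  pegmatite: 0.38 × 0.22 × (1 − 0.56) × 0.44 = 0.016185
  laterite nickel: 0.36 × 0.91 × (1 − 0.88) × 0.69 = 0.027125
Normalizing constant Z = 0.002652 + 0.016185 + 0.027125 = 0.045962.
P(placer | evidence) ≈ 0.002652 / 0.045962 ≈ 0.058
P(pegmatite | evidence) ≈ 0.016185 / 0.045962 ≈ 0.352
P(laterite nickel | evidence) ≈ 0.027125 / 0.045962 ≈ 0.590
The largest is 0.590, so laterite nickel is most probable.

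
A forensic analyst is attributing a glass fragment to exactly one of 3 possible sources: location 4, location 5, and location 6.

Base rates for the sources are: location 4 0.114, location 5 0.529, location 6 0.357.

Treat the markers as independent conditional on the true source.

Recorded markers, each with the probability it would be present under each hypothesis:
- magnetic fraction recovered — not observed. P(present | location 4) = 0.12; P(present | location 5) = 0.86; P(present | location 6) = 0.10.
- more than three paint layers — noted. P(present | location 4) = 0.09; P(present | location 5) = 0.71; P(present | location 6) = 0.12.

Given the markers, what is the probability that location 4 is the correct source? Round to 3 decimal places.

By Bayes' rule with conditional independence, the unnormalized weight for each hypothesis is prior × ∏ likelihoods (using 1 − P(present | H) for each absent marker):
  location 4: 0.114 × (1 − 0.12) × 0.09 = 0.0090288
  location 5: 0.529 × (1 − 0.86) × 0.71 = 0.052583
  location 6: 0.357 × (1 − 0.10) × 0.12 = 0.038556
The unnormalized weights sum to 0.10017.
P(location 4 | evidence) = 0.0090288 / 0.10017 ≈ 0.090.

0.090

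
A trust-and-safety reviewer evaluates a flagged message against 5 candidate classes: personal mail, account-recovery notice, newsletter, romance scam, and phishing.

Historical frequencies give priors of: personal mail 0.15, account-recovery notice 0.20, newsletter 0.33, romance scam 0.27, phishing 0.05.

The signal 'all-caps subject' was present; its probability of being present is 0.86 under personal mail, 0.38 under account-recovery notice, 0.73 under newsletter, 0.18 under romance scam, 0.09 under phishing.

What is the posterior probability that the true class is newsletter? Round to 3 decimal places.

Multiply each prior by the likelihood of the signal:
  personal mail: 0.15 × 0.86 = 0.129
  account-recovery notice: 0.20 × 0.38 = 0.076
  newsletter: 0.33 × 0.73 = 0.2409
  romance scam: 0.27 × 0.18 = 0.0486
  phishing: 0.05 × 0.09 = 0.0045
The unnormalized weights sum to 0.499.
P(newsletter | evidence) = 0.2409 / 0.499 ≈ 0.483.

0.483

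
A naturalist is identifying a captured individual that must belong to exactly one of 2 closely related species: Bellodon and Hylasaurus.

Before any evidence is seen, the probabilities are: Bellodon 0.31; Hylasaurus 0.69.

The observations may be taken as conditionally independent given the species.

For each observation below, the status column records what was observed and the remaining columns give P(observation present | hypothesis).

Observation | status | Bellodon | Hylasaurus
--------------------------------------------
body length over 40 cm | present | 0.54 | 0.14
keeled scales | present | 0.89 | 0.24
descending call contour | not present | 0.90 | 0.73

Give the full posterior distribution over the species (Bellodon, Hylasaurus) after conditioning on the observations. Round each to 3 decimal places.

By Bayes' rule with conditional independence, the unnormalized weight for each hypothesis is prior × ∏ likelihoods (using 1 − P(present | H) for each absent observation):
  Bellodon: 0.31 × 0.54 × 0.89 × (1 − 0.90) = 0.014899
  Hylasaurus: 0.69 × 0.14 × 0.24 × (1 − 0.73) = 0.0062597
The unnormalized weights sum to 0.021158.
P(Bellodon | evidence) = 0.014899 / 0.021158 ≈ 0.704
P(Hylasaurus | evidence) = 0.0062597 / 0.021158 ≈ 0.296

0.704, 0.296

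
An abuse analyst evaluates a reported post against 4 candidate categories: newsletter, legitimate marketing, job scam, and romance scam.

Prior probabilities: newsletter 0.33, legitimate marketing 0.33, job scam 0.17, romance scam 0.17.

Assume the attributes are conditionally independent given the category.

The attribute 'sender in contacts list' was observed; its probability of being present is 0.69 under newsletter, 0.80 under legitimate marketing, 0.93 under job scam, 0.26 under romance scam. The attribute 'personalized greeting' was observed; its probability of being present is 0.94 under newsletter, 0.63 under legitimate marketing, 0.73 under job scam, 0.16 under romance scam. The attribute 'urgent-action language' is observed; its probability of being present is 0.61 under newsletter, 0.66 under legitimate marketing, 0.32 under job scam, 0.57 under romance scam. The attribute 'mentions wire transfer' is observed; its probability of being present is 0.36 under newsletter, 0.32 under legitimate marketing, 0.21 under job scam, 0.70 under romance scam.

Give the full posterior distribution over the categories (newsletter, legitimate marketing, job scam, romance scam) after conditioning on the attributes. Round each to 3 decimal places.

Multiply each prior by the joint likelihood of the attribute pattern:
  newsletter: 0.33 × 0.69 × 0.94 × 0.61 × 0.36 = 0.047003
  legitimate marketing: 0.33 × 0.80 × 0.63 × 0.66 × 0.32 = 0.035127
  job scam: 0.17 × 0.93 × 0.73 × 0.32 × 0.21 = 0.0077558
  romance scam: 0.17 × 0.26 × 0.16 × 0.57 × 0.70 = 0.0028217
Normalizing constant Z = 0.047003 + 0.035127 + 0.0077558 + 0.0028217 = 0.092707.
P(newsletter | evidence) = 0.047003 / 0.092707 ≈ 0.507
P(legitimate marketing | evidence) = 0.035127 / 0.092707 ≈ 0.379
P(job scam | evidence) = 0.0077558 / 0.092707 ≈ 0.084
P(romance scam | evidence) = 0.0028217 / 0.092707 ≈ 0.030

0.507, 0.379, 0.084, 0.030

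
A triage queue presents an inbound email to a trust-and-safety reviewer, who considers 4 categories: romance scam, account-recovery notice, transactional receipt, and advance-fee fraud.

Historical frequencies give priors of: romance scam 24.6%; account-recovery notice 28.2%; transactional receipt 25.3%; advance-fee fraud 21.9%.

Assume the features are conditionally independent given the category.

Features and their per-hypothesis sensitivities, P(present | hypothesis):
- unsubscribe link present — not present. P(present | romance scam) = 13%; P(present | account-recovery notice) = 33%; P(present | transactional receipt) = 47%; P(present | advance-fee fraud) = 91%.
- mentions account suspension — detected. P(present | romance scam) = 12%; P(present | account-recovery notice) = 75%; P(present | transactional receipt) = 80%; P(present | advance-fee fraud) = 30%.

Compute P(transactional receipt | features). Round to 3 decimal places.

0.382

For each hypothesis, the unnormalized posterior weight is prior × product of the feature likelihoods (using 1 − P(present | H) for each absent feature):
  romance scam: 0.246 × (1 − 0.13) × 0.12 = 0.025682
  account-recovery notice: 0.282 × (1 − 0.33) × 0.75 = 0.1417
  transactional receipt: 0.253 × (1 − 0.47) × 0.80 = 0.10727
  advance-fee fraud: 0.219 × (1 − 0.91) × 0.30 = 0.005913
Normalizing constant Z = 0.025682 + 0.1417 + 0.10727 + 0.005913 = 0.28057.
P(transactional receipt | evidence) = 0.10727 / 0.28057 ≈ 0.382.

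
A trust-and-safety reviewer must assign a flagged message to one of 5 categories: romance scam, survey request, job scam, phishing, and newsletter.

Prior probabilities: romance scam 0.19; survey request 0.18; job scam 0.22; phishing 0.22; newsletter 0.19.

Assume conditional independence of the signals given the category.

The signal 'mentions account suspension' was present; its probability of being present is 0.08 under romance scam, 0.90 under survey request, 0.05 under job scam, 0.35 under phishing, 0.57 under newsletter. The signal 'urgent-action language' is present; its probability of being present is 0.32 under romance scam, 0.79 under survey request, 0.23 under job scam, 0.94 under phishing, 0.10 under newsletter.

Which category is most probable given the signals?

By Bayes' rule with conditional independence, the unnormalized weight for each hypothesis is prior × ∏ likelihoods:
  romance scam: 0.19 × 0.08 × 0.32 = 0.004864
  survey request: 0.18 × 0.90 × 0.79 = 0.12798
  job scam: 0.22 × 0.05 × 0.23 = 0.00253
  phishing: 0.22 × 0.35 × 0.94 = 0.07238
  newsletter: 0.19 × 0.57 × 0.10 = 0.01083
The unnormalized weights sum to 0.21858.
P(romance scam | evidence) ≈ 0.004864 / 0.21858 ≈ 0.022
P(survey request | evidence) ≈ 0.12798 / 0.21858 ≈ 0.585
P(job scam | evidence) ≈ 0.00253 / 0.21858 ≈ 0.012
P(phishing | evidence) ≈ 0.07238 / 0.21858 ≈ 0.331
P(newsletter | evidence) ≈ 0.01083 / 0.21858 ≈ 0.050
The largest is 0.585, so survey request is most probable.

survey request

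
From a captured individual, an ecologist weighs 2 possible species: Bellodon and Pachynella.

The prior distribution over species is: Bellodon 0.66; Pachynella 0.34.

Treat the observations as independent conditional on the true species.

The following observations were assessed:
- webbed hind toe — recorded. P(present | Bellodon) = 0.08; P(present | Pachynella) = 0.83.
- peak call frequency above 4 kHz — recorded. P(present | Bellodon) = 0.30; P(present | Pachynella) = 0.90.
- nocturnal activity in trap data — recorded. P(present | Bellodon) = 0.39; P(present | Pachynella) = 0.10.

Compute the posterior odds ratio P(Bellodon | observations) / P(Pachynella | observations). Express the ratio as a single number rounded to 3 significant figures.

Unnormalized posterior weight (prior times the observation likelihoods) for each of the two hypotheses:
  Bellodon: 0.66 × 0.08 × 0.30 × 0.39 = 0.0061776
  Pachynella: 0.34 × 0.83 × 0.90 × 0.10 = 0.025398
Odds(Bellodon : Pachynella) = 0.0061776 / 0.025398 ≈ 0.243.

0.243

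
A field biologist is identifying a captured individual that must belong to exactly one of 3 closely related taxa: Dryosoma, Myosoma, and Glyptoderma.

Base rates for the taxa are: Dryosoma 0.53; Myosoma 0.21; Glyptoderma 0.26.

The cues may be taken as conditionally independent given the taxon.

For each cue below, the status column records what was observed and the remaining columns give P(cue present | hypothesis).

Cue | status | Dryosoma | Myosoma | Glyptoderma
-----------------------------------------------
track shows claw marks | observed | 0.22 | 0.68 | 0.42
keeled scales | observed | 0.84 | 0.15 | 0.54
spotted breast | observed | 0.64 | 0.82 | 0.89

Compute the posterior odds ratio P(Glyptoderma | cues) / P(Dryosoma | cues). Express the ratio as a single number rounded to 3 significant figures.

Posterior odds equal prior odds times the likelihood ratio; only the two competing hypotheses matter.
  Glyptoderma: 0.26 × 0.42 × 0.54 × 0.89 = 0.052482
  Dryosoma: 0.53 × 0.22 × 0.84 × 0.64 = 0.062684
Odds(Glyptoderma : Dryosoma) = 0.052482 / 0.062684 ≈ 0.837.

0.837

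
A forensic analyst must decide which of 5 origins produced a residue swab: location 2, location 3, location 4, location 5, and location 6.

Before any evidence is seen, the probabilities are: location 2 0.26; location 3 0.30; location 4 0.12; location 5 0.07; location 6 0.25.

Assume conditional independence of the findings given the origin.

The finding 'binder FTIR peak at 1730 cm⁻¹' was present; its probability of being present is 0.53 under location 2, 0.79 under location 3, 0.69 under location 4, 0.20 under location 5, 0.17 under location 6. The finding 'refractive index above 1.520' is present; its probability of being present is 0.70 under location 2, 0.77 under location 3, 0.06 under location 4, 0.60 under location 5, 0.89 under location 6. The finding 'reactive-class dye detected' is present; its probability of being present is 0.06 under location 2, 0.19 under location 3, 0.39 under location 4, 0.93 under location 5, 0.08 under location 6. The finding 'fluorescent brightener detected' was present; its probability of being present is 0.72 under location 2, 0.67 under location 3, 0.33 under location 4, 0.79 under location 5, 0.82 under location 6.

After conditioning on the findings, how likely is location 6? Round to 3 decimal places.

0.068

Multiply each prior by the joint likelihood of the evidence pattern:
  location 2: 0.26 × 0.53 × 0.70 × 0.06 × 0.72 = 0.0041671
  location 3: 0.30 × 0.79 × 0.77 × 0.19 × 0.67 = 0.023231
  location 4: 0.12 × 0.69 × 0.06 × 0.39 × 0.33 = 0.00063938
  location 5: 0.07 × 0.20 × 0.60 × 0.93 × 0.79 = 0.0061715
  location 6: 0.25 × 0.17 × 0.89 × 0.08 × 0.82 = 0.0024813
The unnormalized weights sum to 0.03669.
P(location 6 | evidence) = 0.0024813 / 0.03669 ≈ 0.068.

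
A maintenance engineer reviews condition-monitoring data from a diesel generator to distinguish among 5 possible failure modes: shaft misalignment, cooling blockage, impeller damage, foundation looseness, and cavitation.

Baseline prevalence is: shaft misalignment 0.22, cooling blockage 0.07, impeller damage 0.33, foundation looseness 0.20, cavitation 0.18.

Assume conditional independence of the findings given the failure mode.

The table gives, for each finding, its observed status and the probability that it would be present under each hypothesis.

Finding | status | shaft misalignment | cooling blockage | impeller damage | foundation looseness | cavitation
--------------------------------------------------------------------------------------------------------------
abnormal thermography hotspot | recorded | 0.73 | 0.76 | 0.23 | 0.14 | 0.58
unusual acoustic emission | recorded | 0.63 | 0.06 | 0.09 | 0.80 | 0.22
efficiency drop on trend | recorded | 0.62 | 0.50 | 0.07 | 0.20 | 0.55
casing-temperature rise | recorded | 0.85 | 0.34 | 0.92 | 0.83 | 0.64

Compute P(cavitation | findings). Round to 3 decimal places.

0.122

By Bayes' rule with conditional independence, the unnormalized weight for each hypothesis is prior × ∏ likelihoods:
  shaft misalignment: 0.22 × 0.73 × 0.63 × 0.62 × 0.85 = 0.053321
  cooling blockage: 0.07 × 0.76 × 0.06 × 0.50 × 0.34 = 0.00054264
  impeller damage: 0.33 × 0.23 × 0.09 × 0.07 × 0.92 = 0.00043992
  foundation looseness: 0.20 × 0.14 × 0.80 × 0.20 × 0.83 = 0.0037184
  cavitation: 0.18 × 0.58 × 0.22 × 0.55 × 0.64 = 0.0080847
Normalizing constant Z = 0.053321 + 0.00054264 + 0.00043992 + 0.0037184 + 0.0080847 = 0.066106.
P(cavitation | evidence) = 0.0080847 / 0.066106 ≈ 0.122.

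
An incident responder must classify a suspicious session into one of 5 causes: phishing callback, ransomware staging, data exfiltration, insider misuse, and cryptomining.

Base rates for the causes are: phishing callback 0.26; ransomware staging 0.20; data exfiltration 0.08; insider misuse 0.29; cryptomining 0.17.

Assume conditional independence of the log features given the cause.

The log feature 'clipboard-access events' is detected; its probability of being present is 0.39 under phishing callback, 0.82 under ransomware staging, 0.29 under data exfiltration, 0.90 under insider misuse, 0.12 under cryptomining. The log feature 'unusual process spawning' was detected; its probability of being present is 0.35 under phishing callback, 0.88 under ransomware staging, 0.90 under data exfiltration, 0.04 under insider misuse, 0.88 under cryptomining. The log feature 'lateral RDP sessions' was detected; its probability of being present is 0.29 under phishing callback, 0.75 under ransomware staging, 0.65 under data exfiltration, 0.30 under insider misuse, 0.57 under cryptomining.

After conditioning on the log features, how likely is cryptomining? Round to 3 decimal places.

By Bayes' rule with conditional independence, the unnormalized weight for each hypothesis is prior × ∏ likelihoods:
  phishing callback: 0.26 × 0.39 × 0.35 × 0.29 = 0.010292
  ransomware staging: 0.20 × 0.82 × 0.88 × 0.75 = 0.10824
  data exfiltration: 0.08 × 0.29 × 0.90 × 0.65 = 0.013572
  insider misuse: 0.29 × 0.90 × 0.04 × 0.30 = 0.003132
  cryptomining: 0.17 × 0.12 × 0.88 × 0.57 = 0.010233
The unnormalized weights sum to 0.14547.
P(cryptomining | evidence) = 0.010233 / 0.14547 ≈ 0.070.

0.070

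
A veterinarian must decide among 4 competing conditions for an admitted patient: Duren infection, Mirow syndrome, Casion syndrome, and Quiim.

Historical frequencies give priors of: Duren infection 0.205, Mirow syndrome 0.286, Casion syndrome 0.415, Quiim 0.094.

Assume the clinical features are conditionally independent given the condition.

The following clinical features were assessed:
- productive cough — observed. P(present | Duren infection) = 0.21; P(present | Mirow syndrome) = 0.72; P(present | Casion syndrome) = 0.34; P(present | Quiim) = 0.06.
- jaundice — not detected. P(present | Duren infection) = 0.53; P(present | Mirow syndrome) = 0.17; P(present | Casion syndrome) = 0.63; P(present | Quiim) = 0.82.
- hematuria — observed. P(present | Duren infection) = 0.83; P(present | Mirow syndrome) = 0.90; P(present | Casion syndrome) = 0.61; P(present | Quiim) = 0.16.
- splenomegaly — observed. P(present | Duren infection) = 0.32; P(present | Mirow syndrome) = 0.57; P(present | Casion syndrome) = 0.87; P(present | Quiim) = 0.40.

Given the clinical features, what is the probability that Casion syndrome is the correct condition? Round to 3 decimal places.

0.229

Multiply each prior by the joint likelihood of the clinical feature pattern (using 1 − P(present | H) for each absent clinical feature):
  Duren infection: 0.205 × 0.21 × (1 − 0.53) × 0.83 × 0.32 = 0.005374
  Mirow syndrome: 0.286 × 0.72 × (1 − 0.17) × 0.90 × 0.57 = 0.087679
  Casion syndrome: 0.415 × 0.34 × (1 − 0.63) × 0.61 × 0.87 = 0.027706
  Quiim: 0.094 × 0.06 × (1 − 0.82) × 0.16 × 0.40 = 6.4973e-05
Normalizing constant Z = 0.005374 + 0.087679 + 0.027706 + 6.4973e-05 = 0.12082.
P(Casion syndrome | evidence) = 0.027706 / 0.12082 ≈ 0.229.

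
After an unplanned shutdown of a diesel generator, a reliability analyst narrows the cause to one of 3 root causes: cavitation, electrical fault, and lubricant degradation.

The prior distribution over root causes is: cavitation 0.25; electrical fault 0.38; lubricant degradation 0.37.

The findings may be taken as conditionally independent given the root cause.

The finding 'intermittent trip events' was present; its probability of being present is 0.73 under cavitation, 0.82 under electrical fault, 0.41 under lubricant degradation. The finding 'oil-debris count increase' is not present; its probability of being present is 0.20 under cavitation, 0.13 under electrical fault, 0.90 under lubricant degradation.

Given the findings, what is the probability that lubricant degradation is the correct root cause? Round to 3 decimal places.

0.035

For each hypothesis, the unnormalized posterior weight is prior × product of the finding likelihoods (using 1 − P(present | H) for each absent finding):
  cavitation: 0.25 × 0.73 × (1 − 0.20) = 0.146
  electrical fault: 0.38 × 0.82 × (1 − 0.13) = 0.27109
  lubricant degradation: 0.37 × 0.41 × (1 − 0.90) = 0.01517
Normalizing constant Z = 0.146 + 0.27109 + 0.01517 = 0.43226.
P(lubricant degradation | evidence) = 0.01517 / 0.43226 ≈ 0.035.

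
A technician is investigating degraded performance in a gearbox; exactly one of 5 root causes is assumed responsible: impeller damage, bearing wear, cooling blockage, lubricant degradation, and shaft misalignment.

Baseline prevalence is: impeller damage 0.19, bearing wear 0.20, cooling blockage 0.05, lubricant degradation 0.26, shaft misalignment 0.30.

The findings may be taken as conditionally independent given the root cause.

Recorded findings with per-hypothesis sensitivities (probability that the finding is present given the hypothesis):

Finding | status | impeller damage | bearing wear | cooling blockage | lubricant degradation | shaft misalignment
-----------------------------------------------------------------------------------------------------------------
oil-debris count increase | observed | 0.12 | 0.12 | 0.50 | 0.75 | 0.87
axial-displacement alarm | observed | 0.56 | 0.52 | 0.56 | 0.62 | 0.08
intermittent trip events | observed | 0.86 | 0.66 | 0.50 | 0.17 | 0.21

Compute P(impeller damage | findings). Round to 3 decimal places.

By Bayes' rule with conditional independence, the unnormalized weight for each hypothesis is prior × ∏ likelihoods:
  impeller damage: 0.19 × 0.12 × 0.56 × 0.86 = 0.01098
  bearing wear: 0.20 × 0.12 × 0.52 × 0.66 = 0.0082368
  cooling blockage: 0.05 × 0.50 × 0.56 × 0.50 = 0.007
  lubricant degradation: 0.26 × 0.75 × 0.62 × 0.17 = 0.020553
  shaft misalignment: 0.30 × 0.87 × 0.08 × 0.21 = 0.0043848
Normalizing constant Z = 0.01098 + 0.0082368 + 0.007 + 0.020553 + 0.0043848 = 0.051155.
P(impeller damage | evidence) = 0.01098 / 0.051155 ≈ 0.215.

0.215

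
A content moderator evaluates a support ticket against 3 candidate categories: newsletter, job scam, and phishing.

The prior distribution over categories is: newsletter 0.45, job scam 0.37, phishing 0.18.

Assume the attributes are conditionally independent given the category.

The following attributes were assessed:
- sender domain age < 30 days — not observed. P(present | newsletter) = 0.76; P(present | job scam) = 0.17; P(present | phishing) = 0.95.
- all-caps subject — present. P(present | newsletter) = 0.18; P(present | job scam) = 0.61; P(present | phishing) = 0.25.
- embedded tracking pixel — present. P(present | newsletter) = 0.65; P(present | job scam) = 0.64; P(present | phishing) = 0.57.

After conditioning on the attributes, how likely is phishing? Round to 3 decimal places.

0.010

Multiply each prior by the joint likelihood of the attribute pattern (using 1 − P(present | H) for each absent attribute):
  newsletter: 0.45 × (1 − 0.76) × 0.18 × 0.65 = 0.012636
  job scam: 0.37 × (1 − 0.17) × 0.61 × 0.64 = 0.11989
  phishing: 0.18 × (1 − 0.95) × 0.25 × 0.57 = 0.0012825
Marginal likelihood of the evidence = 0.13381.
P(phishing | evidence) = 0.0012825 / 0.13381 ≈ 0.010.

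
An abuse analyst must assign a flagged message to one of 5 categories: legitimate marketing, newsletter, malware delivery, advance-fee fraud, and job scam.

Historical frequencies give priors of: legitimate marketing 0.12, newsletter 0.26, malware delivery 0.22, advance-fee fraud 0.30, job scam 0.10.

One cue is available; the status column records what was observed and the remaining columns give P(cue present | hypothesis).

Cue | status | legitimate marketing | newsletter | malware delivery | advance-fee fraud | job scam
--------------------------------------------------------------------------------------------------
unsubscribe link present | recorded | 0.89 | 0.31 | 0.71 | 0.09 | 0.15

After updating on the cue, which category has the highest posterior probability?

malware delivery

Multiply each prior by the likelihood of the cue:
  legitimate marketing: 0.12 × 0.89 = 0.1068
  newsletter: 0.26 × 0.31 = 0.0806
  malware delivery: 0.22 × 0.71 = 0.1562
  advance-fee fraud: 0.30 × 0.09 = 0.027
  job scam: 0.10 × 0.15 = 0.015
The unnormalized weights sum to 0.3856.
P(legitimate marketing | evidence) ≈ 0.1068 / 0.3856 ≈ 0.277
P(newsletter | evidence) ≈ 0.0806 / 0.3856 ≈ 0.209
P(malware delivery | evidence) ≈ 0.1562 / 0.3856 ≈ 0.405
P(advance-fee fraud | evidence) ≈ 0.027 / 0.3856 ≈ 0.070
P(job scam | evidence) ≈ 0.015 / 0.3856 ≈ 0.039
The largest is 0.405, so malware delivery is most probable.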